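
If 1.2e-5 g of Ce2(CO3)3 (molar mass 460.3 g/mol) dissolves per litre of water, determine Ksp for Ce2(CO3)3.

Molar solubility s = (1.2 × 10^-5 g/L) / (460.3 g/mol) = 2.61 x 10^-8 M.
Ce2(CO3)3(s) ⇌ 2 Ce^3+ + 3 CO3^2-
For each mole of Ce2(CO3)3 that dissolves: [Ce^3+] = 2s, [CO3^2-] = 3s.
Ksp = [Ce^3+]^2[CO3^2-]^3
Substituting: Ksp = (2s)^2(3s)^3 = 108s^5
Ksp = 108 × (2.61 × 10^-8)^5 = 1.3 x 10^-36

1.3 × 10^-36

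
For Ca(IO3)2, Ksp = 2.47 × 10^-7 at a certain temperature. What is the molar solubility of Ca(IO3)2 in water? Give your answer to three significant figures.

Ca(IO3)2(s) ⇌ Ca^2+(aq) + 2 IO3^-(aq)
Ksp = [Ca^2+][IO3^-]^2
Let s = molar solubility. Then [Ca^2+] = s and [IO3^-] = 2s.
So Ksp = s × (2s)^2 = 4s^3
s^3 = 2.47 × 10^-7 / 4, so s = 3.95 x 10^-3 M

s = 3.95 x 10^-3 M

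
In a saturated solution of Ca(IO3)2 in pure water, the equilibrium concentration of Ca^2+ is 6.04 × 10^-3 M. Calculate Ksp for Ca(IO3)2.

Ca(IO3)2(s) ⇌ Ca^2+(aq) + 2 IO3^-(aq)
Stoichiometry gives [IO3^-] = (2/1)[Ca^2+] = 1.208 x 10^-2 M.
Ksp = [Ca^2+][IO3^-]^2
Ksp = 6.04 x 10^-3 × (1.208 × 10^-2)^2 = 8.81 x 10^-7

Ksp = 8.81e-7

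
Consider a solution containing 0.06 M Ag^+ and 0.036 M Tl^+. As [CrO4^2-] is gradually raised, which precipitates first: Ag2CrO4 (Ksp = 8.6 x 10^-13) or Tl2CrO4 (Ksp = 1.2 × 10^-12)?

Ag2CrO4

Each salt begins to precipitate when Q = Ksp, i.e. when [CrO4^2-] reaches its threshold.
For Ag2CrO4: 8.6 x 10^-13 = (0.06)^2 × [CrO4^2-]  ⇒  [CrO4^2-] = 2.4 × 10^-10 M.
For Tl2CrO4: 1.2 × 10^-12 = (0.036)^2 × [CrO4^2-]  ⇒  [CrO4^2-] = 9.3 x 10^-10 M.
The salt with the lower threshold [CrO4^2-] precipitates first: Ag2CrO4.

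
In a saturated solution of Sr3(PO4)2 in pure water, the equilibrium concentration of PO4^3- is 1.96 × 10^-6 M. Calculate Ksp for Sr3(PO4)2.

Sr3(PO4)2(s) ⇌ 3 Sr^2+ + 2 PO4^3-
Stoichiometry gives [Sr^2+] = (3/2)[PO4^3-] = 2.940 × 10^-6 M.
Ksp = [Sr^2+]^3[PO4^3-]^2
Ksp = (2.940 × 10^-6)^3 × (1.96 × 10^-6)^2 = 9.76 × 10^-29

9.76e-29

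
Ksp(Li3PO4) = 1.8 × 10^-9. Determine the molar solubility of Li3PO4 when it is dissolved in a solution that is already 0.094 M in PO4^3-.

Li3PO4(s) <=> 3 Li^+(aq) + PO4^3-(aq)
Ksp = [Li^+]^3[PO4^3-]
Let s = moles of Li3PO4 that dissolve per litre. [Li^+] = 3s, [PO4^3-] = 0.094 + s ≈ 0.094 (common-ion effect: PO4^3- is already 0.094 M).
Ksp ≈ (3s)^3 × 0.094
s = 8.9 x 10^-4 M
Check: s = 8.9 x 10^-4 ≪ 0.094, so the approximation is valid.

s = 8.9 × 10^-4 M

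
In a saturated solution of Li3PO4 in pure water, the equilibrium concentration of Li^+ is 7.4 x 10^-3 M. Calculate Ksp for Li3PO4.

Li3PO4(s) <=> 3 Li^+ + PO4^3-
Stoichiometry gives [PO4^3-] = (1/3)[Li^+] = 2.47 x 10^-3 M.
Ksp = [Li^+]^3[PO4^3-]
Ksp = (7.4 × 10^-3)^3 × 2.47 × 10^-3 = 1.0 x 10^-9

1.0 × 10^-9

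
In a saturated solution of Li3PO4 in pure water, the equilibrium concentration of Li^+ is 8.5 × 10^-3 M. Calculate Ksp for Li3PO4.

1.7 × 10^-9

Li3PO4(s) ⇌ 3 Li^+ + PO4^3-
Stoichiometry gives [PO4^3-] = (1/3)[Li^+] = 2.83 × 10^-3 M.
Ksp = [Li^+]^3[PO4^3-]
Ksp = (8.5 × 10^-3)^3 × 2.83 x 10^-3 = 1.7 x 10^-9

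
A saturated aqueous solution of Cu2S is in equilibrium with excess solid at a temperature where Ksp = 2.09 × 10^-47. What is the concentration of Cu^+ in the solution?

Cu2S(s) <=> 2 Cu^+ + S^2-
Ksp = [Cu^+]^2[S^2-]
If s mol/L of Cu2S dissolves, [Cu^+] = 2s and [S^2-] = s.
So Ksp = (2s)^2 × s = 4s^3
s^3 = 2.09 × 10^-47 / 4, so s = 1.735 x 10^-16 M
[Cu^+] = 2s = 3.47 × 10^-16 M

3.47 × 10^-16 M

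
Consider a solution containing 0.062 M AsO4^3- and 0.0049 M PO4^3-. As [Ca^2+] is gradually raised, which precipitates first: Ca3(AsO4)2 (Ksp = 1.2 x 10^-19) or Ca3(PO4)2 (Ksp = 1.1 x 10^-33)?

Precipitation of each salt starts when its ion product equals its Ksp.
For Ca3(AsO4)2: 1.2 x 10^-19 = (0.062)^2 × [Ca^2+]^3  ⇒  [Ca^2+] = 3.1 × 10^-6 M.
For Ca3(PO4)2: 1.1 x 10^-33 = (0.0049)^2 × [Ca^2+]^3  ⇒  [Ca^2+] = 3.6 × 10^-10 M.
The salt with the lower threshold [Ca^2+] precipitates first: Ca3(PO4)2.

Ca3(PO4)2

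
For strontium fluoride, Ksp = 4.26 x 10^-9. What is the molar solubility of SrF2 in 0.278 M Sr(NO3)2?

SrF2(s) ⇌ Sr^2+ + 2 F^-
Ksp = [Sr^2+][F^-]^2
Let s be the molar solubility in this solution. [Sr^2+] = 0.278 + s ≈ 0.278, [F^-] = 2s (Ksp is small, so little additional dissolves).
Ksp ≈ 0.278 × (2s)^2
s = 6.19 × 10^-5 M
Check: s = 6.2 × 10^-5 ≪ 0.278, so the approximation is valid.

6.19 x 10^-5 M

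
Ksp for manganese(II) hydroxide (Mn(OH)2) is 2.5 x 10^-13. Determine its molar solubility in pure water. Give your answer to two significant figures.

Mn(OH)2(s) <=> Mn^2+(aq) + 2 OH^-(aq)
Ksp = [Mn^2+][OH^-]^2
Let s = molar solubility. Then [Mn^2+] = s and [OH^-] = 2s.
Substituting: Ksp = s(2s)^2 = 4s^3
s^3 = 2.5 x 10^-13 / 4, so s = 4.0 × 10^-5 M

4.0 × 10^-5 M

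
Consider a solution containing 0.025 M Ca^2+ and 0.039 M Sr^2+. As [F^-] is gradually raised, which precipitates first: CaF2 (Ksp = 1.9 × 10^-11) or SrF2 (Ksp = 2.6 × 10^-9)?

Each salt begins to precipitate when Q = Ksp, i.e. when [F^-] reaches its threshold.
For CaF2: 1.9 × 10^-11 = 0.025 × [F^-]^2  ⇒  [F^-] = 2.8 × 10^-5 M.
For SrF2: 2.6 × 10^-9 = 0.039 × [F^-]^2  ⇒  [F^-] = 2.6 × 10^-4 M.
The salt with the lower threshold [F^-] precipitates first: CaF2.

CaF2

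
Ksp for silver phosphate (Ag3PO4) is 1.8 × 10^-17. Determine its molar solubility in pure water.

Ag3PO4(s) ⇌ 3 Ag^+(aq) + PO4^3-(aq)
Ksp = [Ag^+]^3[PO4^3-]
For each mole of Ag3PO4 that dissolves: [Ag^+] = 3s, [PO4^3-] = s.
So Ksp = (3s)^3 × s = 27s^4
s^4 = 1.8 × 10^-17 / 27, so s = 2.9 x 10^-5 M

2.9 x 10^-5 M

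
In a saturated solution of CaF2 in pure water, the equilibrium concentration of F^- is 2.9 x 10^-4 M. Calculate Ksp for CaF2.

Ksp ≈ 1.2 × 10^-11

CaF2(s) ⇌ Ca^2+ + 2 F^-
Stoichiometry gives [Ca^2+] = (1/2)[F^-] = 1.45 × 10^-4 M.
Ksp = [Ca^2+][F^-]^2
Ksp = 1.45 × 10^-4 × (2.9 × 10^-4)^2 = 1.2 × 10^-11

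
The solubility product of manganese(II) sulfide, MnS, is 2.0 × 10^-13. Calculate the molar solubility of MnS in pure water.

4.5 × 10^-7 M

MnS(s) ⇌ Mn^2+(aq) + S^2-(aq)
Ksp = [Mn^2+][S^2-]
For each mole of MnS that dissolves: [Mn^2+] = s, [S^2-] = s.
Ksp = s^2
s = (2.0 × 10^-13)^(1/2) = 4.5 × 10^-7 M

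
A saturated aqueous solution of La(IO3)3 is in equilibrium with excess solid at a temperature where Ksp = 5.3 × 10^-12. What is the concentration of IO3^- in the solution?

La(IO3)3(s) ⇌ La^3+ + 3 IO3^-
Ksp = [La^3+][IO3^-]^3
Let s = molar solubility. Then [La^3+] = s and [IO3^-] = 3s.
Substituting: Ksp = s(3s)^3 = 27s^4
Solving, s = (5.3 × 10^-12/27)^(1/4) = 6.66 x 10^-4 M
[IO3^-] = 3s = 2.0 x 10^-3 M

[IO3^-] ≈ 2.0 × 10^-3 M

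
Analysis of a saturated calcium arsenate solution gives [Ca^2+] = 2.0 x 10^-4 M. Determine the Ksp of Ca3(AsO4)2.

Ca3(AsO4)2(s) ⇌ 3 Ca^2+(aq) + 2 AsO4^3-(aq)
Stoichiometry gives [AsO4^3-] = (2/3)[Ca^2+] = 1.33 × 10^-4 M.
Ksp = [Ca^2+]^3[AsO4^3-]^2
Ksp = (2.0 × 10^-4)^3 × (1.33 x 10^-4)^2 = 1.4 × 10^-19

Ksp ≈ 1.4 × 10^-19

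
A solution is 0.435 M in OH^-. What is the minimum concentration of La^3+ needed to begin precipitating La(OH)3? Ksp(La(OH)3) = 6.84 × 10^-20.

8.31 x 10^-19 M

La(OH)3(s) ⇌ La^3+ + 3 OH^-
Ksp = [La^3+][OH^-]^3
Precipitation begins when Q = Ksp. With [OH^-] = 0.435 M:
6.84 × 10^-20 = (0.435)^3 × [La^3+]
[La^3+] = (6.84 × 10^-20 / 8.231 x 10^-2) = 8.31 x 10^-19 M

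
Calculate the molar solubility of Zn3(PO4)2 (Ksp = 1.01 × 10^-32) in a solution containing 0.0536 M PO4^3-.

Zn3(PO4)2(s) ⇌ 3 Zn^2+ + 2 PO4^3-
Ksp = [Zn^2+]^3[PO4^3-]^2
Let s be the molar solubility in this solution. [Zn^2+] = 3s, [PO4^3-] = 0.0536 + 2s ≈ 0.0536 (Ksp is small, so little additional dissolves).
Ksp ≈ (3s)^3 × (0.0536)^2
s = 5.07 × 10^-11 M
Check: 2s = 1.0 x 10^-10 ≪ 0.0536, so the approximation is valid.

s = 5.07 x 10^-11 M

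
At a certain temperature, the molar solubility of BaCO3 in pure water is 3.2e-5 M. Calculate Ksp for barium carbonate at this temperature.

1.0 × 10^-9

BaCO3(s) ⇌ Ba^2+ + CO3^2-
For each mole of BaCO3 that dissolves: [Ba^2+] = s, [CO3^2-] = s.
Ksp = [Ba^2+][CO3^2-]
Ksp = s^2
With s = 3.2 × 10^-5: Ksp = 1.0 × 10^-9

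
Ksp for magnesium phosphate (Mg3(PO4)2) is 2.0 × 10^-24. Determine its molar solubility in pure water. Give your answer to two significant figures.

Mg3(PO4)2(s) <=> 3 Mg^2+ + 2 PO4^3-
Ksp = [Mg^2+]^3[PO4^3-]^2
With molar solubility s: [Mg^2+] = 3s, [PO4^3-] = 2s.
Substituting: Ksp = (3s)^3(2s)^2 = 108s^5
s = (2.0 × 10^-24 / 108)^(1/5) = 7.1 × 10^-6 M

s ≈ 7.1 × 10^-6 M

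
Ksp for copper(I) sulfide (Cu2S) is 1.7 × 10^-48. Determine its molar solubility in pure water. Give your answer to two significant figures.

s = 7.5 × 10^-17 M

Cu2S(s) <=> 2 Cu^+ + S^2-
Ksp = [Cu^+]^2[S^2-]
If s mol/L of Cu2S dissolves, [Cu^+] = 2s and [S^2-] = s.
Ksp = (2s)^2s = 4s^3
Solving, s = (1.7 × 10^-48/4)^(1/3) = 7.5 × 10^-17 M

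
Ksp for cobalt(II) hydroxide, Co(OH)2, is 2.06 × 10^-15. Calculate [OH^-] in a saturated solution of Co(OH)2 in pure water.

[OH^-] = 1.60 × 10^-5 M

Co(OH)2(s) <=> Co^2+(aq) + 2 OH^-(aq)
Ksp = [Co^2+][OH^-]^2
With molar solubility s: [Co^2+] = s, [OH^-] = 2s.
Substituting: Ksp = s(2s)^2 = 4s^3
s = (2.06 × 10^-15 / 4)^(1/3) = 8.016 x 10^-6 M
[OH^-] = 2s = 1.60 x 10^-5 M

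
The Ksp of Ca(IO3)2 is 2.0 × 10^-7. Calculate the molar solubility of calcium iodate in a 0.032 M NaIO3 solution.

s ≈ 2.0 × 10^-4 M

Ca(IO3)2(s) <=> Ca^2+ + 2 IO3^-
Ksp = [Ca^2+][IO3^-]^2
If s mol/L dissolves here, [Ca^2+] = s, [IO3^-] = 0.032 + 2s ≈ 0.032 (common-ion effect: IO3^- is already 0.032 M).
Ksp ≈ s × (0.032)^2
s = 2.0 × 10^-4 M
Check: 2s = 3.9 × 10^-4 ≪ 0.032, so the approximation is valid.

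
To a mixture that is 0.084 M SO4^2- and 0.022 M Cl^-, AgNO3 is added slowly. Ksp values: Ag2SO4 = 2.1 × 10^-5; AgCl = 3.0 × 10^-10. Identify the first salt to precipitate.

AgCl

Each salt begins to precipitate when Q = Ksp, i.e. when [Ag^+] reaches its threshold.
For Ag2SO4: 2.1 × 10^-5 = 0.084 × [Ag^+]^2  ⇒  [Ag^+] = 1.6 × 10^-2 M.
For AgCl: 3.0 × 10^-10 = 0.022 × [Ag^+]  ⇒  [Ag^+] = 1.4 × 10^-8 M.
The salt with the lower threshold [Ag^+] precipitates first: AgCl.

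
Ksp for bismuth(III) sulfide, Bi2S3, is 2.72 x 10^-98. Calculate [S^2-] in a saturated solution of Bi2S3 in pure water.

Bi2S3(s) ⇌ 2 Bi^3+(aq) + 3 S^2-(aq)
Ksp = [Bi^3+]^2[S^2-]^3
For each mole of Bi2S3 that dissolves: [Bi^3+] = 2s, [S^2-] = 3s.
Substituting: Ksp = (2s)^2(3s)^3 = 108s^5
s = (2.72 x 10^-98 / 108)^(1/5) = 1.203 × 10^-20 M
[S^2-] = 3s = 3.61 x 10^-20 M

3.61 x 10^-20 M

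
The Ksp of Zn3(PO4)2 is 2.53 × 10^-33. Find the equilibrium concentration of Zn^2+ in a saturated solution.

Zn3(PO4)2(s) <=> 3 Zn^2+ + 2 PO4^3-
Ksp = [Zn^2+]^3[PO4^3-]^2
With molar solubility s: [Zn^2+] = 3s, [PO4^3-] = 2s.
Substituting: Ksp = (3s)^3(2s)^2 = 108s^5
Solving, s = (2.53 × 10^-33/108)^(1/5) = 1.186 × 10^-7 M
[Zn^2+] = 3s = 3.56 × 10^-7 M

[Zn^2+] = 3.56e-7 M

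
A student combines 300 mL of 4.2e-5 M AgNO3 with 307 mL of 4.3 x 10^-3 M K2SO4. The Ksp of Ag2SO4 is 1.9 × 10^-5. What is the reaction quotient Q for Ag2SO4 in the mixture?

Q ≈ 9.4 × 10^-13

Total volume = 300 + 307 = 607 mL.
[Ag^+] = 4.2 × 10^-5 × (300/607) = 2.08 × 10^-5 M
[SO4^2-] = 4.3 × 10^-3 × (307/607) = 2.17 x 10^-3 M
Ag2SO4(s) ⇌ 2 Ag^+(aq) + SO4^2-(aq), so Q = [Ag^+]^2[SO4^2-]
Q = (2.08 × 10^-5)^2(2.17 × 10^-3) = 9.4 × 10^-13
Q < Ksp, so no precipitate of Ag2SO4 forms.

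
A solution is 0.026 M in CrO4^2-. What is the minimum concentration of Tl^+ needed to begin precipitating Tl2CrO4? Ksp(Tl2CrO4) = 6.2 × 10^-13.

Tl2CrO4(s) ⇌ 2 Tl^+ + CrO4^2-
Ksp = [Tl^+]^2[CrO4^2-]
Precipitation begins when Q = Ksp. With [CrO4^2-] = 0.026 M:
6.2 × 10^-13 = (0.026) × [Tl^+]^2
[Tl^+] = (6.2 × 10^-13 / 2.6 x 10^-2)^(1/2) = 4.9 x 10^-6 M

4.9 × 10^-6 M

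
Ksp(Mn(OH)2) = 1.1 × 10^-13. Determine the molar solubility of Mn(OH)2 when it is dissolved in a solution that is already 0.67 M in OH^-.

2.5 x 10^-13 M

Mn(OH)2(s) <=> Mn^2+ + 2 OH^-
Ksp = [Mn^2+][OH^-]^2
If s mol/L dissolves here, [Mn^2+] = s, [OH^-] = 0.67 + 2s ≈ 0.67 (common-ion effect: OH^- is already 0.67 M).
Ksp ≈ s × (0.67)^2
s = 2.5 × 10^-13 M
Check: 2s = 4.9 × 10^-13 ≪ 0.67, so the approximation is valid.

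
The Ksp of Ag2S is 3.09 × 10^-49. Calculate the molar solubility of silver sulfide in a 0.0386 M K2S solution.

s ≈ 1.41e-24 M

Ag2S(s) <=> 2 Ag^+(aq) + S^2-(aq)
Ksp = [Ag^+]^2[S^2-]
If s mol/L dissolves here, [Ag^+] = 2s, [S^2-] = 0.0386 + s ≈ 0.0386 (common-ion effect: S^2- is already 0.0386 M).
Ksp ≈ (2s)^2 × 0.0386
s = 1.41 x 10^-24 M
Check: s = 1.4 × 10^-24 ≪ 0.0386, so the approximation is valid.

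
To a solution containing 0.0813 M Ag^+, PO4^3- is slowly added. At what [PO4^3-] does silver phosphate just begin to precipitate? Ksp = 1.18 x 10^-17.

Ag3PO4(s) <=> 3 Ag^+ + PO4^3-
Ksp = [Ag^+]^3[PO4^3-]
Precipitation begins when Q = Ksp. With [Ag^+] = 0.0813 M:
1.18 x 10^-17 = (0.0813)^3 × [PO4^3-]
[PO4^3-] = (1.18 x 10^-17 / 5.374 x 10^-4) = 2.20 × 10^-14 M

[PO4^3-] = 2.20 × 10^-14 M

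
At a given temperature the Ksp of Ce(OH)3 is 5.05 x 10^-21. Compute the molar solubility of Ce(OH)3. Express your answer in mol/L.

s ≈ 3.70e-6 M

Ce(OH)3(s) ⇌ Ce^3+(aq) + 3 OH^-(aq)
Ksp = [Ce^3+][OH^-]^3
Let s = molar solubility. Then [Ce^3+] = s and [OH^-] = 3s.
Ksp = s(3s)^3 = 27s^4
s = (5.05 x 10^-21 / 27)^(1/4) = 3.70 × 10^-6 M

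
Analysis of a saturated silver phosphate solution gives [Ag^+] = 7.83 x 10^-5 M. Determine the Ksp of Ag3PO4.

Ag3PO4(s) ⇌ 3 Ag^+(aq) + PO4^3-(aq)
Stoichiometry gives [PO4^3-] = (1/3)[Ag^+] = 2.610 × 10^-5 M.
Ksp = [Ag^+]^3[PO4^3-]
Ksp = (7.83 x 10^-5)^3 × 2.610 x 10^-5 = 1.25 × 10^-17

Ksp = 1.25 × 10^-17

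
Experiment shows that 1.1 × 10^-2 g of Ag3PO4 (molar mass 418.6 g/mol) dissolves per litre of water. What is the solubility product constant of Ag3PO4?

Ksp = 1.3e-17

Molar solubility s = (1.1 × 10^-2 g/L) / (418.6 g/mol) = 2.63 x 10^-5 M.
Ag3PO4(s) ⇌ 3 Ag^+(aq) + PO4^3-(aq)
With molar solubility s: [Ag^+] = 3s, [PO4^3-] = s.
Ksp = [Ag^+]^3[PO4^3-]
Substituting: Ksp = (3s)^3s = 27s^4
Ksp = 27 × (2.63 × 10^-5)^4 = 1.3 × 10^-17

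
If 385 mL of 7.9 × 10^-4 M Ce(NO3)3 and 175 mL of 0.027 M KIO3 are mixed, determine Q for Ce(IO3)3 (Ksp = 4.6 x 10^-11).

Q ≈ 3.3e-10

Total volume = 385 + 175 = 560 mL.
[Ce^3+] = 7.9 × 10^-4 × (385/560) = 5.43 x 10^-4 M
[IO3^-] = 2.7 x 10^-2 × (175/560) = 8.44 × 10^-3 M
Ce(IO3)3(s) <=> Ce^3+(aq) + 3 IO3^-(aq), so Q = [Ce^3+][IO3^-]^3
Q = (5.43 × 10^-4)(8.44 × 10^-3)^3 = 3.3 × 10^-10
Q > Ksp, so Ce(IO3)3 will precipitate.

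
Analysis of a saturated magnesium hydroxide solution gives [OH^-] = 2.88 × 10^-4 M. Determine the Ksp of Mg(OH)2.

1.19e-11

Mg(OH)2(s) <=> Mg^2+(aq) + 2 OH^-(aq)
Stoichiometry gives [Mg^2+] = (1/2)[OH^-] = 1.440 × 10^-4 M.
Ksp = [Mg^2+][OH^-]^2
Ksp = 1.440 × 10^-4 × (2.88 × 10^-4)^2 = 1.19 × 10^-11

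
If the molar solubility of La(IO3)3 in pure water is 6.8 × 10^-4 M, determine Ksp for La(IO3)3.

La(IO3)3(s) ⇌ La^3+ + 3 IO3^-
Let s = molar solubility. Then [La^3+] = s and [IO3^-] = 3s.
Ksp = [La^3+][IO3^-]^3
So Ksp = s × (3s)^3 = 27s^4
Ksp = 27 × (6.8 x 10^-4)^4 = 5.8 x 10^-12

Ksp ≈ 5.8 x 10^-12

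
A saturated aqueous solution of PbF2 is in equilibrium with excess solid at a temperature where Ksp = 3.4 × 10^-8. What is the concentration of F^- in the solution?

4.1 x 10^-3 M

PbF2(s) ⇌ Pb^2+(aq) + 2 F^-(aq)
Ksp = [Pb^2+][F^-]^2
If s mol/L of PbF2 dissolves, [Pb^2+] = s and [F^-] = 2s.
Substituting: Ksp = s(2s)^2 = 4s^3
s = (3.4 × 10^-8 / 4)^(1/3) = 2.04 × 10^-3 M
[F^-] = 2s = 4.1 × 10^-3 M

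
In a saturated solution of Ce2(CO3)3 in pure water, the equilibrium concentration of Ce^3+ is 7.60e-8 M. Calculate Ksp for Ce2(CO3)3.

Ce2(CO3)3(s) ⇌ 2 Ce^3+ + 3 CO3^2-
Stoichiometry gives [CO3^2-] = (3/2)[Ce^3+] = 1.140 x 10^-7 M.
Ksp = [Ce^3+]^2[CO3^2-]^3
Ksp = (7.60 x 10^-8)^2 × (1.140 × 10^-7)^3 = 8.56 × 10^-36

8.56e-36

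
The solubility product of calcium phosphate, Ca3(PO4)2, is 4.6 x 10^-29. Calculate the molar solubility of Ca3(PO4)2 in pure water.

8.4e-7 M

Ca3(PO4)2(s) <=> 3 Ca^2+ + 2 PO4^3-
Ksp = [Ca^2+]^3[PO4^3-]^2
Let s = molar solubility. Then [Ca^2+] = 3s and [PO4^3-] = 2s.
Ksp = (3s)^3(2s)^2 = 108s^5
Solving, s = (4.6 x 10^-29/108)^(1/5) = 8.4 × 10^-7 M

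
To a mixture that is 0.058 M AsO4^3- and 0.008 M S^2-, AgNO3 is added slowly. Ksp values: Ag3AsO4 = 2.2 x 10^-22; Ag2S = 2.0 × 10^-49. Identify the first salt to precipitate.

Ag2S

Each salt begins to precipitate when Q = Ksp, i.e. when [Ag^+] reaches its threshold.
For Ag3AsO4: 2.2 x 10^-22 = 0.058 × [Ag^+]^3  ⇒  [Ag^+] = 1.6 × 10^-7 M.
For Ag2S: 2.0 × 10^-49 = 0.008 × [Ag^+]^2  ⇒  [Ag^+] = 5.0 × 10^-24 M.
The salt with the lower threshold [Ag^+] precipitates first: Ag2S.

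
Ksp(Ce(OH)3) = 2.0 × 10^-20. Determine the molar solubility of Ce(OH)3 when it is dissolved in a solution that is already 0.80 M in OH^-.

Ce(OH)3(s) ⇌ Ce^3+ + 3 OH^-
Ksp = [Ce^3+][OH^-]^3
If s mol/L dissolves here, [Ce^3+] = s, [OH^-] = 0.80 + 3s ≈ 0.80 (common-ion effect: OH^- is already 0.80 M).
Ksp ≈ s × (0.80)^3
s = 3.9 × 10^-20 M
Check: 3s = 1.2 x 10^-19 ≪ 0.80, so the approximation is valid.

s = 3.9 × 10^-20 M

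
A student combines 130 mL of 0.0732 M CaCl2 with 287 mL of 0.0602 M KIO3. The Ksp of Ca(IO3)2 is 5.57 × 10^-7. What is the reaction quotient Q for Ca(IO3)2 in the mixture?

Total volume = 130 + 287 = 417 mL.
[Ca^2+] = 7.32 × 10^-2 × (130/417) = 2.282 x 10^-2 M
[IO3^-] = 6.02 × 10^-2 × (287/417) = 4.143 x 10^-2 M
Ca(IO3)2(s) ⇌ Ca^2+ + 2 IO3^-, so Q = [Ca^2+][IO3^-]^2
Q = (2.282 × 10^-2)(4.143 × 10^-2)^2 = 3.92 × 10^-5
Q > Ksp, so Ca(IO3)2 will precipitate.

Q = 3.92 x 10^-5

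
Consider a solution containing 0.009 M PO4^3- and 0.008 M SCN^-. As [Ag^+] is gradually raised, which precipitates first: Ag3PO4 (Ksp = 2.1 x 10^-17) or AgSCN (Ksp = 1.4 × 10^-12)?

Each salt begins to precipitate when Q = Ksp, i.e. when [Ag^+] reaches its threshold.
For Ag3PO4: 2.1 x 10^-17 = 0.009 × [Ag^+]^3  ⇒  [Ag^+] = 1.3 × 10^-5 M.
For AgSCN: 1.4 × 10^-12 = 0.008 × [Ag^+]  ⇒  [Ag^+] = 1.8 × 10^-10 M.
The salt with the lower threshold [Ag^+] precipitates first: AgSCN.

AgSCN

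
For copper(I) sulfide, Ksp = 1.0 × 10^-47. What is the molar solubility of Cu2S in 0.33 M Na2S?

s = 2.8 × 10^-24 M

Cu2S(s) ⇌ 2 Cu^+(aq) + S^2-(aq)
Ksp = [Cu^+]^2[S^2-]
If s mol/L dissolves here, [Cu^+] = 2s, [S^2-] = 0.33 + s ≈ 0.33 (common-ion effect: S^2- is already 0.33 M).
Ksp ≈ (2s)^2 × 0.33
s = 2.8 × 10^-24 M
Check: s = 2.8 x 10^-24 ≪ 0.33, so the approximation is valid.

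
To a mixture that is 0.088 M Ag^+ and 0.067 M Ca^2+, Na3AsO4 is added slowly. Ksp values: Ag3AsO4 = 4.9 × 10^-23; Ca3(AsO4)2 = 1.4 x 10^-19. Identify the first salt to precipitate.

Ag3AsO4

Each salt begins to precipitate when Q = Ksp, i.e. when [AsO4^3-] reaches its threshold.
For Ag3AsO4: 4.9 × 10^-23 = (0.088)^3 × [AsO4^3-]  ⇒  [AsO4^3-] = 7.2 x 10^-20 M.
For Ca3(AsO4)2: 1.4 x 10^-19 = (0.067)^3 × [AsO4^3-]^2  ⇒  [AsO4^3-] = 2.2 × 10^-8 M.
The salt with the lower threshold [AsO4^3-] precipitates first: Ag3AsO4.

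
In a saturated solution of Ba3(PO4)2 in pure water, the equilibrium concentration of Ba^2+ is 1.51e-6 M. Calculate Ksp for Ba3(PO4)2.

Ba3(PO4)2(s) ⇌ 3 Ba^2+(aq) + 2 PO4^3-(aq)
Stoichiometry gives [PO4^3-] = (2/3)[Ba^2+] = 1.007 × 10^-6 M.
Ksp = [Ba^2+]^3[PO4^3-]^2
Ksp = (1.51 × 10^-6)^3 × (1.007 x 10^-6)^2 = 3.49 x 10^-30

3.49 x 10^-30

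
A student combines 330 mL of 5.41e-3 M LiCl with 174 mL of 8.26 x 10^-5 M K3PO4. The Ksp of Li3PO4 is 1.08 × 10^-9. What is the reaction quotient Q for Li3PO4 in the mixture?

Total volume = 330 + 174 = 504 mL.
[Li^+] = 5.41 x 10^-3 × (330/504) = 3.542 × 10^-3 M
[PO4^3-] = 8.26 x 10^-5 × (174/504) = 2.852 × 10^-5 M
Li3PO4(s) <=> 3 Li^+(aq) + PO4^3-(aq), so Q = [Li^+]^3[PO4^3-]
Q = (3.542 × 10^-3)^3(2.852 × 10^-5) = 1.27 × 10^-12
Q < Ksp, so no precipitate of Li3PO4 forms.

Q ≈ 1.27e-12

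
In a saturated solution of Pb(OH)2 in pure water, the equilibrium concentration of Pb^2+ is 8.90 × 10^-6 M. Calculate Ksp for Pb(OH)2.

Pb(OH)2(s) ⇌ Pb^2+(aq) + 2 OH^-(aq)
Stoichiometry gives [OH^-] = (2/1)[Pb^2+] = 1.780 x 10^-5 M.
Ksp = [Pb^2+][OH^-]^2
Ksp = 8.90 × 10^-6 × (1.780 × 10^-5)^2 = 2.82 × 10^-15

2.82 x 10^-15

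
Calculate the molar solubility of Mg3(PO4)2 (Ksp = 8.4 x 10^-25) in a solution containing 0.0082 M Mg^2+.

Mg3(PO4)2(s) <=> 3 Mg^2+(aq) + 2 PO4^3-(aq)
Ksp = [Mg^2+]^3[PO4^3-]^2
If s mol/L dissolves here, [Mg^2+] = 0.0082 + 3s ≈ 0.0082, [PO4^3-] = 2s (Ksp is small, so little additional dissolves).
Ksp ≈ (0.0082)^3 × (2s)^2
s = 6.2 × 10^-10 M
Check: 3s = 1.9 × 10^-9 ≪ 0.0082, so the approximation is valid.

s ≈ 6.2 × 10^-10 M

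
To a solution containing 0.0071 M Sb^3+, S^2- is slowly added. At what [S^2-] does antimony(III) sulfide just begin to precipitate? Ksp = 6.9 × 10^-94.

Sb2S3(s) ⇌ 2 Sb^3+ + 3 S^2-
Ksp = [Sb^3+]^2[S^2-]^3
Precipitation begins when Q = Ksp. With [Sb^3+] = 0.0071 M:
6.9 × 10^-94 = (0.0071)^2 × [S^2-]^3
[S^2-] = (6.9 × 10^-94 / 5.04 x 10^-5)^(1/3) = 2.4 × 10^-30 M

[S^2-] ≈ 2.4e-30 M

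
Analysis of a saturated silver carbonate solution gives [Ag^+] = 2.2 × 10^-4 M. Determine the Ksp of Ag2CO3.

Ksp ≈ 5.3e-12

Ag2CO3(s) ⇌ 2 Ag^+ + CO3^2-
Stoichiometry gives [CO3^2-] = (1/2)[Ag^+] = 1.10 × 10^-4 M.
Ksp = [Ag^+]^2[CO3^2-]
Ksp = (2.2 × 10^-4)^2 × 1.10 × 10^-4 = 5.3 x 10^-12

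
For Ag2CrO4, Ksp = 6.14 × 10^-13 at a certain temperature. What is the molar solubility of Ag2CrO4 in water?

s = 5.35e-5 M

Ag2CrO4(s) <=> 2 Ag^+ + CrO4^2-
Ksp = [Ag^+]^2[CrO4^2-]
Let s = molar solubility. Then [Ag^+] = 2s and [CrO4^2-] = s.
So Ksp = (2s)^2 × s = 4s^3
s = (6.14 × 10^-13 / 4)^(1/3) = 5.35 x 10^-5 M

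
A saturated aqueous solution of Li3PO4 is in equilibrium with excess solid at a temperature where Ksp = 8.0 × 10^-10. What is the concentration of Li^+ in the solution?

7.0 × 10^-3 M

Li3PO4(s) ⇌ 3 Li^+ + PO4^3-
Ksp = [Li^+]^3[PO4^3-]
For each mole of Li3PO4 that dissolves: [Li^+] = 3s, [PO4^3-] = s.
So Ksp = (3s)^3 × s = 27s^4
s = (8.0 × 10^-10 / 27)^(1/4) = 2.33 × 10^-3 M
[Li^+] = 3s = 7.0 × 10^-3 M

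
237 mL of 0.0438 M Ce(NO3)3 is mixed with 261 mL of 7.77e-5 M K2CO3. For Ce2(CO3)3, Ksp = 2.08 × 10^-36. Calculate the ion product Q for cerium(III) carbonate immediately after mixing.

Total volume = 237 + 261 = 498 mL.
[Ce^3+] = 4.38 × 10^-2 × (237/498) = 2.084 x 10^-2 M
[CO3^2-] = 7.77 x 10^-5 × (261/498) = 4.072 × 10^-5 M
Ce2(CO3)3(s) <=> 2 Ce^3+ + 3 CO3^2-, so Q = [Ce^3+]^2[CO3^2-]^3
Q = (2.084 x 10^-2)^2(4.072 × 10^-5)^3 = 2.93 × 10^-17
Q > Ksp, so Ce2(CO3)3 will precipitate.

Q ≈ 2.93 × 10^-17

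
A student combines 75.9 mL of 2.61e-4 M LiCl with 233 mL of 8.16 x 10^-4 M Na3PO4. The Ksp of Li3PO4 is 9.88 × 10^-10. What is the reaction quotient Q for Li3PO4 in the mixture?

Total volume = 75.9 + 233 = 308.9 mL.
[Li^+] = 2.61 x 10^-4 × (75.9/308.9) = 6.413 × 10^-5 M
[PO4^3-] = 8.16 × 10^-4 × (233/308.9) = 6.155 × 10^-4 M
Li3PO4(s) ⇌ 3 Li^+ + PO4^3-, so Q = [Li^+]^3[PO4^3-]
Q = (6.413 x 10^-5)^3(6.155 × 10^-4) = 1.62 × 10^-16
Q < Ksp, so no precipitate of Li3PO4 forms.

Q ≈ 1.62e-16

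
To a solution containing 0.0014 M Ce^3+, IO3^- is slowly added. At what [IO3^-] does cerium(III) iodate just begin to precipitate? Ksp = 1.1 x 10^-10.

4.3e-3 M

Ce(IO3)3(s) ⇌ Ce^3+(aq) + 3 IO3^-(aq)
Ksp = [Ce^3+][IO3^-]^3
Precipitation begins when Q = Ksp. With [Ce^3+] = 0.0014 M:
1.1 x 10^-10 = (0.0014) × [IO3^-]^3
[IO3^-] = (1.1 x 10^-10 / 1.4 × 10^-3)^(1/3) = 4.3 × 10^-3 M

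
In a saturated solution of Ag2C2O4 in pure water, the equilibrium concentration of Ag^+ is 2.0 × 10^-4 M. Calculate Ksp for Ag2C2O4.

4.0 × 10^-12

Ag2C2O4(s) ⇌ 2 Ag^+(aq) + C2O4^2-(aq)
Stoichiometry gives [C2O4^2-] = (1/2)[Ag^+] = 1.00 x 10^-4 M.
Ksp = [Ag^+]^2[C2O4^2-]
Ksp = (2.0 × 10^-4)^2 × 1.00 × 10^-4 = 4.0 × 10^-12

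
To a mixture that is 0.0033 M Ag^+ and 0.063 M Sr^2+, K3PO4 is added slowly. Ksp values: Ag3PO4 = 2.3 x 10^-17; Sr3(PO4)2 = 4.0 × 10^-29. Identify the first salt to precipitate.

Sr3(PO4)2

Precipitation of each salt starts when its ion product equals its Ksp.
For Ag3PO4: 2.3 x 10^-17 = (0.0033)^3 × [PO4^3-]  ⇒  [PO4^3-] = 6.4 × 10^-10 M.
For Sr3(PO4)2: 4.0 × 10^-29 = (0.063)^3 × [PO4^3-]^2  ⇒  [PO4^3-] = 4.0 × 10^-13 M.
The salt with the lower threshold [PO4^3-] precipitates first: Sr3(PO4)2.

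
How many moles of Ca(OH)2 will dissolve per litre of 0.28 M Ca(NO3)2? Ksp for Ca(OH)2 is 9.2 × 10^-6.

Ca(OH)2(s) <=> Ca^2+ + 2 OH^-
Ksp = [Ca^2+][OH^-]^2
Let s = moles of Ca(OH)2 that dissolve per litre. [Ca^2+] = 0.28 + s ≈ 0.28, [OH^-] = 2s (common-ion effect: Ca^2+ is already 0.28 M).
Ksp ≈ 0.28 × (2s)^2
s = 2.9 × 10^-3 M
Check: s = 2.9 x 10^-3 ≪ 0.28, so the approximation is valid.

s = 2.9 × 10^-3 M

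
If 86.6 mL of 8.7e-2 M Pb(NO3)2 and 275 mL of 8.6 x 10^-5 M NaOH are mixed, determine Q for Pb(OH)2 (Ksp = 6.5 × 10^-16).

8.9 × 10^-11

Total volume = 86.6 + 275 = 361.6 mL.
[Pb^2+] = 8.7 × 10^-2 × (86.6/361.6) = 2.08 x 10^-2 M
[OH^-] = 8.6 × 10^-5 × (275/361.6) = 6.54 × 10^-5 M
Pb(OH)2(s) <=> Pb^2+ + 2 OH^-, so Q = [Pb^2+][OH^-]^2
Q = (2.08 × 10^-2)(6.54 × 10^-5)^2 = 8.9 × 10^-11
Q > Ksp, so Pb(OH)2 will precipitate.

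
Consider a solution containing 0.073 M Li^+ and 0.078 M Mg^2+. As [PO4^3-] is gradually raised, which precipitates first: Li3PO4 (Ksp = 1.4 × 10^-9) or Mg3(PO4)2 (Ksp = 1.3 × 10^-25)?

Mg3(PO4)2

Each salt begins to precipitate when Q = Ksp, i.e. when [PO4^3-] reaches its threshold.
For Li3PO4: 1.4 × 10^-9 = (0.073)^3 × [PO4^3-]  ⇒  [PO4^3-] = 3.6 x 10^-6 M.
For Mg3(PO4)2: 1.3 × 10^-25 = (0.078)^3 × [PO4^3-]^2  ⇒  [PO4^3-] = 1.7 x 10^-11 M.
The salt with the lower threshold [PO4^3-] precipitates first: Mg3(PO4)2.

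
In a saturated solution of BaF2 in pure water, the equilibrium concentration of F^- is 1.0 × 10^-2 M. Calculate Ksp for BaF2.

Ksp ≈ 5.0 × 10^-7

BaF2(s) ⇌ Ba^2+ + 2 F^-
Stoichiometry gives [Ba^2+] = (1/2)[F^-] = 5.00 x 10^-3 M.
Ksp = [Ba^2+][F^-]^2
Ksp = 5.00 × 10^-3 × (1.0 × 10^-2)^2 = 5.0 × 10^-7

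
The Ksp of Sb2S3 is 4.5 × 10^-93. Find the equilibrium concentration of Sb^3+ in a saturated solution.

Sb2S3(s) ⇌ 2 Sb^3+ + 3 S^2-
Ksp = [Sb^3+]^2[S^2-]^3
If s mol/L of Sb2S3 dissolves, [Sb^3+] = 2s and [S^2-] = 3s.
So Ksp = (2s)^2 × (3s)^3 = 108s^5
s = (4.5 × 10^-93 / 108)^(1/5) = 1.33 × 10^-19 M
[Sb^3+] = 2s = 2.7 x 10^-19 M

2.7 × 10^-19 M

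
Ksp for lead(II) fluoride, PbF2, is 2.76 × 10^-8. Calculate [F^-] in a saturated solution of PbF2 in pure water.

[F^-] ≈ 3.81 × 10^-3 M

PbF2(s) ⇌ Pb^2+(aq) + 2 F^-(aq)
Ksp = [Pb^2+][F^-]^2
Let s = molar solubility. Then [Pb^2+] = s and [F^-] = 2s.
Substituting: Ksp = s(2s)^2 = 4s^3
s^3 = 2.76 × 10^-8 / 4, so s = 1.904 x 10^-3 M
[F^-] = 2s = 3.81 x 10^-3 M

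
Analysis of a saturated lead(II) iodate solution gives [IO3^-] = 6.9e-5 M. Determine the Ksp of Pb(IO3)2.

1.6 × 10^-13

Pb(IO3)2(s) ⇌ Pb^2+ + 2 IO3^-
Stoichiometry gives [Pb^2+] = (1/2)[IO3^-] = 3.45 × 10^-5 M.
Ksp = [Pb^2+][IO3^-]^2
Ksp = 3.45 × 10^-5 × (6.9 x 10^-5)^2 = 1.6 × 10^-13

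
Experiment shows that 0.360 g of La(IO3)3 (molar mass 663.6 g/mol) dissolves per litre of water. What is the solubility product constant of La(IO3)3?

2.34 × 10^-12

Molar solubility s = (3.60 × 10^-1 g/L) / (663.6 g/mol) = 5.425 × 10^-4 M.
La(IO3)3(s) ⇌ La^3+ + 3 IO3^-
With molar solubility s: [La^3+] = s, [IO3^-] = 3s.
Ksp = [La^3+][IO3^-]^3
Ksp = s(3s)^3 = 27s^4
Ksp = 27 × (5.425 × 10^-4)^4 = 2.34 × 10^-12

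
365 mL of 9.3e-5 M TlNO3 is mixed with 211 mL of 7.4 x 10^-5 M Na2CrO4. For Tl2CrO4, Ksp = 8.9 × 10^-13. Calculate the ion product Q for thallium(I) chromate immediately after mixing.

Q ≈ 9.4 × 10^-14

Total volume = 365 + 211 = 576 mL.
[Tl^+] = 9.3 x 10^-5 × (365/576) = 5.89 x 10^-5 M
[CrO4^2-] = 7.4 x 10^-5 × (211/576) = 2.71 × 10^-5 M
Tl2CrO4(s) ⇌ 2 Tl^+(aq) + CrO4^2-(aq), so Q = [Tl^+]^2[CrO4^2-]
Q = (5.89 x 10^-5)^2(2.71 × 10^-5) = 9.4 × 10^-14
Q < Ksp, so no precipitate of Tl2CrO4 forms.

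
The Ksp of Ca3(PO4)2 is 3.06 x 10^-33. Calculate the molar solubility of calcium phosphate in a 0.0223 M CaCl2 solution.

Ca3(PO4)2(s) <=> 3 Ca^2+(aq) + 2 PO4^3-(aq)
Ksp = [Ca^2+]^3[PO4^3-]^2
Let s be the molar solubility in this solution. [Ca^2+] = 0.0223 + 3s ≈ 0.0223, [PO4^3-] = 2s (common-ion effect: Ca^2+ is already 0.0223 M).
Ksp ≈ (0.0223)^3 × (2s)^2
s = 8.31 × 10^-15 M
Check: 3s = 2.5 x 10^-14 ≪ 0.0223, so the approximation is valid.

s ≈ 8.31 × 10^-15 M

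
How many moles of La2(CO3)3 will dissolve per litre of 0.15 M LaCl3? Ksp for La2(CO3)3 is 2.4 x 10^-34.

s = 7.3e-12 M

La2(CO3)3(s) <=> 2 La^3+ + 3 CO3^2-
Ksp = [La^3+]^2[CO3^2-]^3
Let s be the molar solubility in this solution. [La^3+] = 0.15 + 2s ≈ 0.15, [CO3^2-] = 3s (common-ion effect: La^3+ is already 0.15 M).
Ksp ≈ (0.15)^2 × (3s)^3
s = 7.3 × 10^-12 M
Check: 2s = 1.5 x 10^-11 ≪ 0.15, so the approximation is valid.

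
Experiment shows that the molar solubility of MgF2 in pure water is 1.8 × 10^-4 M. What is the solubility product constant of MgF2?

MgF2(s) ⇌ Mg^2+ + 2 F^-
Let s = molar solubility. Then [Mg^2+] = s and [F^-] = 2s.
Ksp = [Mg^2+][F^-]^2
Ksp = s(2s)^2 = 4s^3
With s = 1.8 × 10^-4: Ksp = 2.3 × 10^-11

Ksp ≈ 2.3e-11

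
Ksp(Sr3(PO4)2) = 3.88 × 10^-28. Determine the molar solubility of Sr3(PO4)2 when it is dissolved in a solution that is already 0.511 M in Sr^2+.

Sr3(PO4)2(s) <=> 3 Sr^2+(aq) + 2 PO4^3-(aq)
Ksp = [Sr^2+]^3[PO4^3-]^2
Let s = moles of Sr3(PO4)2 that dissolve per litre. [Sr^2+] = 0.511 + 3s ≈ 0.511, [PO4^3-] = 2s (common-ion effect: Sr^2+ is already 0.511 M).
Ksp ≈ (0.511)^3 × (2s)^2
s = 2.70 × 10^-14 M
Check: 3s = 8.1 × 10^-14 ≪ 0.511, so the approximation is valid.

s = 2.70 × 10^-14 M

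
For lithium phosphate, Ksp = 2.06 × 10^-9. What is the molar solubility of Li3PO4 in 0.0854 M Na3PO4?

9.63 × 10^-4 M

Li3PO4(s) ⇌ 3 Li^+(aq) + PO4^3-(aq)
Ksp = [Li^+]^3[PO4^3-]
Let s be the molar solubility in this solution. [Li^+] = 3s, [PO4^3-] = 0.0854 + s ≈ 0.0854 (common-ion effect: PO4^3- is already 0.0854 M).
Ksp ≈ (3s)^3 × 0.0854
s = 9.63 × 10^-4 M
Check: s = 9.6 × 10^-4 ≪ 0.0854, so the approximation is valid.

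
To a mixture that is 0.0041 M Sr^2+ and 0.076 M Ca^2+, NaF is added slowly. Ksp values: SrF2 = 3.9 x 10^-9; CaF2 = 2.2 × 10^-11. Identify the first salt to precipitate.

CaF2

Precipitation of each salt starts when its ion product equals its Ksp.
For SrF2: 3.9 x 10^-9 = 0.0041 × [F^-]^2  ⇒  [F^-] = 9.8 × 10^-4 M.
For CaF2: 2.2 × 10^-11 = 0.076 × [F^-]^2  ⇒  [F^-] = 1.7 × 10^-5 M.
The salt with the lower threshold [F^-] precipitates first: CaF2.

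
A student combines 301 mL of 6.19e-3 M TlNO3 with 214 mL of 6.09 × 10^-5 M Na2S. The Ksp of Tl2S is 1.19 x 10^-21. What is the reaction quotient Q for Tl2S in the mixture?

3.31 x 10^-10

Total volume = 301 + 214 = 515 mL.
[Tl^+] = 6.19 × 10^-3 × (301/515) = 3.618 × 10^-3 M
[S^2-] = 6.09 × 10^-5 × (214/515) = 2.531 × 10^-5 M
Tl2S(s) <=> 2 Tl^+(aq) + S^2-(aq), so Q = [Tl^+]^2[S^2-]
Q = (3.618 x 10^-3)^2(2.531 x 10^-5) = 3.31 x 10^-10
Q > Ksp, so Tl2S will precipitate.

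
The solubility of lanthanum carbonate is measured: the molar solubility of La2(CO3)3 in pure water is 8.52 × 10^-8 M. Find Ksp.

La2(CO3)3(s) ⇌ 2 La^3+ + 3 CO3^2-
With molar solubility s: [La^3+] = 2s, [CO3^2-] = 3s.
Ksp = [La^3+]^2[CO3^2-]^3
So Ksp = (2s)^2 × (3s)^3 = 108s^5
With s = 8.52 × 10^-8: Ksp = 4.85 × 10^-34

Ksp = 4.85 × 10^-34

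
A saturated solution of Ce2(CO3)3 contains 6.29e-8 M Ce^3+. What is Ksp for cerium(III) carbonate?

Ce2(CO3)3(s) ⇌ 2 Ce^3+(aq) + 3 CO3^2-(aq)
Stoichiometry gives [CO3^2-] = (3/2)[Ce^3+] = 9.435 × 10^-8 M.
Ksp = [Ce^3+]^2[CO3^2-]^3
Ksp = (6.29 x 10^-8)^2 × (9.435 × 10^-8)^3 = 3.32 × 10^-36

3.32 x 10^-36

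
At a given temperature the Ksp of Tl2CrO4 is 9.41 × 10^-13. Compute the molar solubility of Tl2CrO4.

6.17e-5 M

Tl2CrO4(s) <=> 2 Tl^+ + CrO4^2-
Ksp = [Tl^+]^2[CrO4^2-]
With molar solubility s: [Tl^+] = 2s, [CrO4^2-] = s.
So Ksp = (2s)^2 × s = 4s^3
s^3 = 9.41 × 10^-13 / 4, so s = 6.17 x 10^-5 M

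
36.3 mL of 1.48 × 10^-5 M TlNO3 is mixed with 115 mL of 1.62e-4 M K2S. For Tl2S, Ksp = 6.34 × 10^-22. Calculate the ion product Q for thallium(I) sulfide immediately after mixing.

Q = 1.55 × 10^-15

Total volume = 36.3 + 115 = 151.3 mL.
[Tl^+] = 1.48 × 10^-5 × (36.3/151.3) = 3.551 × 10^-6 M
[S^2-] = 1.62 × 10^-4 × (115/151.3) = 1.231 × 10^-4 M
Tl2S(s) ⇌ 2 Tl^+ + S^2-, so Q = [Tl^+]^2[S^2-]
Q = (3.551 × 10^-6)^2(1.231 x 10^-4) = 1.55 × 10^-15
Q > Ksp, so Tl2S will precipitate.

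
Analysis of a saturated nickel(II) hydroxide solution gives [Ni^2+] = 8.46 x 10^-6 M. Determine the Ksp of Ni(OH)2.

Ni(OH)2(s) <=> Ni^2+(aq) + 2 OH^-(aq)
Stoichiometry gives [OH^-] = (2/1)[Ni^2+] = 1.692 x 10^-5 M.
Ksp = [Ni^2+][OH^-]^2
Ksp = 8.46 × 10^-6 × (1.692 × 10^-5)^2 = 2.42 × 10^-15

Ksp ≈ 2.42 × 10^-15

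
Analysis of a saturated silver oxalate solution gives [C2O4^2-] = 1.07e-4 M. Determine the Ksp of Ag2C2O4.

4.90 x 10^-12

Ag2C2O4(s) ⇌ 2 Ag^+(aq) + C2O4^2-(aq)
Stoichiometry gives [Ag^+] = (2/1)[C2O4^2-] = 2.140 × 10^-4 M.
Ksp = [Ag^+]^2[C2O4^2-]
Ksp = (2.140 × 10^-4)^2 × 1.07 × 10^-4 = 4.90 x 10^-12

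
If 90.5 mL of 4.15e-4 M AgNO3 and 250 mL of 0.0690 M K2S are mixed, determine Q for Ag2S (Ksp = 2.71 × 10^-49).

Q = 6.16 × 10^-10

Total volume = 90.5 + 250 = 340.5 mL.
[Ag^+] = 4.15 x 10^-4 × (90.5/340.5) = 1.103 x 10^-4 M
[S^2-] = 6.90 × 10^-2 × (250/340.5) = 5.066 x 10^-2 M
Ag2S(s) ⇌ 2 Ag^+(aq) + S^2-(aq), so Q = [Ag^+]^2[S^2-]
Q = (1.103 × 10^-4)^2(5.066 x 10^-2) = 6.16 x 10^-10
Q > Ksp, so Ag2S will precipitate.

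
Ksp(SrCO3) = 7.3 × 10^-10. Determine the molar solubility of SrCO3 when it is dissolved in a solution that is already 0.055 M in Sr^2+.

SrCO3(s) ⇌ Sr^2+ + CO3^2-
Ksp = [Sr^2+][CO3^2-]
If s mol/L dissolves here, [Sr^2+] = 0.055 + s ≈ 0.055, [CO3^2-] = s (since the Sr^2+ already present dominates).
Ksp ≈ 0.055 × s
s = 1.3 x 10^-8 M
Check: s = 1.3 × 10^-8 ≪ 0.055, so the approximation is valid.

s = 1.3 × 10^-8 M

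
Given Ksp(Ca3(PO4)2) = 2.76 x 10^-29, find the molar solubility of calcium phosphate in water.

Ca3(PO4)2(s) <=> 3 Ca^2+ + 2 PO4^3-
Ksp = [Ca^2+]^3[PO4^3-]^2
Let s = molar solubility. Then [Ca^2+] = 3s and [PO4^3-] = 2s.
Ksp = (3s)^3(2s)^2 = 108s^5
s = (2.76 x 10^-29 / 108)^(1/5) = 7.61 × 10^-7 M

7.61 x 10^-7 M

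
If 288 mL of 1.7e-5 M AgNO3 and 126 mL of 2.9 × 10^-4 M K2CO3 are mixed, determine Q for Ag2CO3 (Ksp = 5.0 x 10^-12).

Total volume = 288 + 126 = 414 mL.
[Ag^+] = 1.7 x 10^-5 × (288/414) = 1.18 × 10^-5 M
[CO3^2-] = 2.9 x 10^-4 × (126/414) = 8.83 x 10^-5 M
Ag2CO3(s) ⇌ 2 Ag^+(aq) + CO3^2-(aq), so Q = [Ag^+]^2[CO3^2-]
Q = (1.18 × 10^-5)^2(8.83 × 10^-5) = 1.2 × 10^-14
Q < Ksp, so no precipitate of Ag2CO3 forms.

Q = 1.2e-14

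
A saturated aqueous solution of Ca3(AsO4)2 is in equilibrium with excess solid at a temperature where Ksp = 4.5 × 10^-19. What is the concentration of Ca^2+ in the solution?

Ca3(AsO4)2(s) <=> 3 Ca^2+ + 2 AsO4^3-
Ksp = [Ca^2+]^3[AsO4^3-]^2
For each mole of Ca3(AsO4)2 that dissolves: [Ca^2+] = 3s, [AsO4^3-] = 2s.
Substituting: Ksp = (3s)^3(2s)^2 = 108s^5
s^5 = 4.5 × 10^-19 / 108, so s = 8.39 × 10^-5 M
[Ca^2+] = 3s = 2.5 × 10^-4 M

2.5 × 10^-4 M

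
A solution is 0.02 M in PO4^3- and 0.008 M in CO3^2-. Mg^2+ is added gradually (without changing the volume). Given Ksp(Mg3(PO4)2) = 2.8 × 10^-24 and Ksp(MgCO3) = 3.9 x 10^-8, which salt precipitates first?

Mg3(PO4)2

Each salt begins to precipitate when Q = Ksp, i.e. when [Mg^2+] reaches its threshold.
For Mg3(PO4)2: 2.8 × 10^-24 = (0.02)^2 × [Mg^2+]^3  ⇒  [Mg^2+] = 1.9 x 10^-7 M.
For MgCO3: 3.9 x 10^-8 = 0.008 × [Mg^2+]  ⇒  [Mg^2+] = 4.9 x 10^-6 M.
The salt with the lower threshold [Mg^2+] precipitates first: Mg3(PO4)2.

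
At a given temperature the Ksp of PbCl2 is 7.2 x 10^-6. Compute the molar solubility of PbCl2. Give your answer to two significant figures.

s ≈ 1.2 × 10^-2 M

PbCl2(s) ⇌ Pb^2+(aq) + 2 Cl^-(aq)
Ksp = [Pb^2+][Cl^-]^2
If s mol/L of PbCl2 dissolves, [Pb^2+] = s and [Cl^-] = 2s.
So Ksp = s × (2s)^2 = 4s^3
s = (7.2 x 10^-6 / 4)^(1/3) = 1.2 × 10^-2 M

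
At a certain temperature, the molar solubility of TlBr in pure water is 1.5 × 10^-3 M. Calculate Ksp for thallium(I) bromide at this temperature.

Ksp ≈ 2.3e-6

TlBr(s) ⇌ Tl^+(aq) + Br^-(aq)
Let s = molar solubility. Then [Tl^+] = s and [Br^-] = s.
Ksp = [Tl^+][Br^-]
Ksp = s^2
Ksp = (1.5 × 10^-3)^2 = 2.3 × 10^-6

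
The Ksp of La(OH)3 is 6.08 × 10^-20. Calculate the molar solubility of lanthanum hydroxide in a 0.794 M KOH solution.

La(OH)3(s) ⇌ La^3+(aq) + 3 OH^-(aq)
Ksp = [La^3+][OH^-]^3
Let s be the molar solubility in this solution. [La^3+] = s, [OH^-] = 0.794 + 3s ≈ 0.794 (Ksp is small, so little additional dissolves).
Ksp ≈ s × (0.794)^3
s = 1.21 x 10^-19 M
Check: 3s = 3.6 × 10^-19 ≪ 0.794, so the approximation is valid.

s = 1.21 × 10^-19 M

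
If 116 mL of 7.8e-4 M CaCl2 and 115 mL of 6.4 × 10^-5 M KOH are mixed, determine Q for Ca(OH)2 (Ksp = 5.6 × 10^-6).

Total volume = 116 + 115 = 231 mL.
[Ca^2+] = 7.8 × 10^-4 × (116/231) = 3.92 × 10^-4 M
[OH^-] = 6.4 x 10^-5 × (115/231) = 3.19 x 10^-5 M
Ca(OH)2(s) ⇌ Ca^2+(aq) + 2 OH^-(aq), so Q = [Ca^2+][OH^-]^2
Q = (3.92 × 10^-4)(3.19 × 10^-5)^2 = 4.0 x 10^-13
Q < Ksp, so no precipitate of Ca(OH)2 forms.

4.0e-13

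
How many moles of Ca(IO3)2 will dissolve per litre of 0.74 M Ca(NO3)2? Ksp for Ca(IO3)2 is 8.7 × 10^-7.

5.4 x 10^-4 M

Ca(IO3)2(s) <=> Ca^2+(aq) + 2 IO3^-(aq)
Ksp = [Ca^2+][IO3^-]^2
If s mol/L dissolves here, [Ca^2+] = 0.74 + s ≈ 0.74, [IO3^-] = 2s (common-ion effect: Ca^2+ is already 0.74 M).
Ksp ≈ 0.74 × (2s)^2
s = 5.4 x 10^-4 M
Check: s = 5.4 × 10^-4 ≪ 0.74, so the approximation is valid.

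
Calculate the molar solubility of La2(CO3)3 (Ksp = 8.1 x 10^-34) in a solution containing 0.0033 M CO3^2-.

s = 7.5 × 10^-14 M

La2(CO3)3(s) <=> 2 La^3+(aq) + 3 CO3^2-(aq)
Ksp = [La^3+]^2[CO3^2-]^3
Let s be the molar solubility in this solution. [La^3+] = 2s, [CO3^2-] = 0.0033 + 3s ≈ 0.0033 (Ksp is small, so little additional dissolves).
Ksp ≈ (2s)^2 × (0.0033)^3
s = 7.5 × 10^-14 M
Check: 3s = 2.3 × 10^-13 ≪ 0.0033, so the approximation is valid.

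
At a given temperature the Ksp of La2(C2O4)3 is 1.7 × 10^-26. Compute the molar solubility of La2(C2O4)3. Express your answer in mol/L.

La2(C2O4)3(s) <=> 2 La^3+(aq) + 3 C2O4^2-(aq)
Ksp = [La^3+]^2[C2O4^2-]^3
Let s = molar solubility. Then [La^3+] = 2s and [C2O4^2-] = 3s.
Substituting: Ksp = (2s)^2(3s)^3 = 108s^5
s^5 = 1.7 × 10^-26 / 108, so s = 2.8 × 10^-6 M

2.8 × 10^-6 M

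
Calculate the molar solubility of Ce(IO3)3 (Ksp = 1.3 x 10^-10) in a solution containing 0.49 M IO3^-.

Ce(IO3)3(s) ⇌ Ce^3+(aq) + 3 IO3^-(aq)
Ksp = [Ce^3+][IO3^-]^3
If s mol/L dissolves here, [Ce^3+] = s, [IO3^-] = 0.49 + 3s ≈ 0.49 (common-ion effect: IO3^- is already 0.49 M).
Ksp ≈ s × (0.49)^3
s = 1.1 × 10^-9 M
Check: 3s = 3.3 x 10^-9 ≪ 0.49, so the approximation is valid.

s = 1.1 x 10^-9 M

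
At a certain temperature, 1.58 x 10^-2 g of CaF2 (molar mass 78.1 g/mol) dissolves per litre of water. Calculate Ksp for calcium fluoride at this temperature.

Molar solubility s = (1.58 × 10^-2 g/L) / (78.1 g/mol) = 2.023 × 10^-4 M.
CaF2(s) <=> Ca^2+ + 2 F^-
For each mole of CaF2 that dissolves: [Ca^2+] = s, [F^-] = 2s.
Ksp = [Ca^2+][F^-]^2
So Ksp = s × (2s)^2 = 4s^3
With s = 2.023 × 10^-4: Ksp = 3.31 × 10^-11

3.31e-11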